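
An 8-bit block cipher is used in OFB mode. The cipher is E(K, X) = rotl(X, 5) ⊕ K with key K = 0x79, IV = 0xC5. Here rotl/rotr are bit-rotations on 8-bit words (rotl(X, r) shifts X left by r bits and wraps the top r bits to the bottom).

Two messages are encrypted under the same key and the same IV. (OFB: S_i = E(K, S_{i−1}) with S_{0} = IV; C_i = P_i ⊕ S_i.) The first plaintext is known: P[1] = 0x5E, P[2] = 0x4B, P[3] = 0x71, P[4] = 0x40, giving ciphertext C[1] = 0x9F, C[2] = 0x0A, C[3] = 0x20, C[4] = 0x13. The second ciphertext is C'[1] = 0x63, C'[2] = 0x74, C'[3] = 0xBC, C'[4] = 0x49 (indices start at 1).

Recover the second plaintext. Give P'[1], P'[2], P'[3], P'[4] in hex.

In OFB with a reused IV, both messages share the same keystream S_i, so C_i ⊕ C'_i = P_i ⊕ P'_i and thus P'_i = P_i ⊕ C_i ⊕ C'_i.
P'[1]: 0x5E ⊕ 0x9F ⊕ 0x63 = 0xA2.
P'[2]: 0x4B ⊕ 0x0A ⊕ 0x74 = 0x35.
P'[3]: 0x71 ⊕ 0x20 ⊕ 0xBC = 0xED.
P'[4]: 0x40 ⊕ 0x13 ⊕ 0x49 = 0x1A.

P'[1] = 0xA2, P'[2] = 0x35, P'[3] = 0xED, P'[4] = 0x1A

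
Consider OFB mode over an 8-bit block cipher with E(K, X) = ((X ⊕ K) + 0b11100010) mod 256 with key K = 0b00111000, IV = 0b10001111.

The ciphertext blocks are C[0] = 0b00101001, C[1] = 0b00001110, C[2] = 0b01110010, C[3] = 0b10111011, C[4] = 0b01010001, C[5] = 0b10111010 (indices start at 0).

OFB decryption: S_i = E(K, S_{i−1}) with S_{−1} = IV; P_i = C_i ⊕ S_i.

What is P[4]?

P[0]: S = E(K, 0b10001111) = 0b10011001; 0b00101001 ⊕ 0b10011001 = 0b10110000.
P[1]: S = E(K, 0b10011001) = 0b10000011; 0b00001110 ⊕ 0b10000011 = 0b10001101.
P[2]: S = E(K, 0b10000011) = 0b10011101; 0b01110010 ⊕ 0b10011101 = 0b11101111.
P[3]: S = E(K, 0b10011101) = 0b10000111; 0b10111011 ⊕ 0b10000111 = 0b00111100.
P[4]: S = E(K, 0b10000111) = 0b10100001; 0b01010001 ⊕ 0b10100001 = 0b11110000.

P[4] = 0b11110000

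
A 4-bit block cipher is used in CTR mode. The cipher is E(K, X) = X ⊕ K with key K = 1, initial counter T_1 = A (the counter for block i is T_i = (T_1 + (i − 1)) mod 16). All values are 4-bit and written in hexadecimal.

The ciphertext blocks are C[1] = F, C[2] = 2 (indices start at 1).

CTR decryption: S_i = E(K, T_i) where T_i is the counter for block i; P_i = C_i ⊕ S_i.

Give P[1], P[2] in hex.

P[1]: T = A, S = E(K, T) = B; F ⊕ B = 4.
P[2]: T = B, S = E(K, T) = A; 2 ⊕ A = 8.

P[1] = 4, P[2] = 8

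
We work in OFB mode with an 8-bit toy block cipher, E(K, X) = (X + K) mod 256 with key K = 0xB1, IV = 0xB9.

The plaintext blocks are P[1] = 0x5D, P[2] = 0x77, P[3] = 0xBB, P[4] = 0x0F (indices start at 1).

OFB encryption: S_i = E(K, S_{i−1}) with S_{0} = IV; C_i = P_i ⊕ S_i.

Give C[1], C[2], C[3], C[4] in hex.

C[1] = 0x37, C[2] = 0x6C, C[3] = 0x77, C[4] = 0x72

C[1]: S = E(K, 0xB9) = 0x6A; 0x5D ⊕ 0x6A = 0x37.
C[2]: S = E(K, 0x6A) = 0x1B; 0x77 ⊕ 0x1B = 0x6C.
C[3]: S = E(K, 0x1B) = 0xCC; 0xBB ⊕ 0xCC = 0x77.
C[4]: S = E(K, 0xCC) = 0x7D; 0x0F ⊕ 0x7D = 0x72.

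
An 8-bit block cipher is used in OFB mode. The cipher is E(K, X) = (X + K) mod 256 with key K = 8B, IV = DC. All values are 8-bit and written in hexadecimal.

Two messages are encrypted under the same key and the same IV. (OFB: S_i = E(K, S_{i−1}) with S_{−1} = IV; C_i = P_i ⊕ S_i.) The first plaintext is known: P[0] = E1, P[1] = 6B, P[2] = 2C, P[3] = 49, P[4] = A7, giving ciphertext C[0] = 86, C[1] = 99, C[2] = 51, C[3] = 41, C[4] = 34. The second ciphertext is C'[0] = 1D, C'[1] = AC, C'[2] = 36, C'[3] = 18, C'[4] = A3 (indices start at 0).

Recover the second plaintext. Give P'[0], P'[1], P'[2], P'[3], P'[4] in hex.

In OFB with a reused IV, both messages share the same keystream S_i, so C_i ⊕ C'_i = P_i ⊕ P'_i and thus P'_i = P_i ⊕ C_i ⊕ C'_i.
P'[0]: E1 ⊕ 86 ⊕ 1D = 7A.
P'[1]: 6B ⊕ 99 ⊕ AC = 5E.
P'[2]: 2C ⊕ 51 ⊕ 36 = 4B.
P'[3]: 49 ⊕ 41 ⊕ 18 = 10.
P'[4]: A7 ⊕ 34 ⊕ A3 = 30.

P'[0] = 7A, P'[1] = 5E, P'[2] = 4B, P'[3] = 10, P'[4] = 30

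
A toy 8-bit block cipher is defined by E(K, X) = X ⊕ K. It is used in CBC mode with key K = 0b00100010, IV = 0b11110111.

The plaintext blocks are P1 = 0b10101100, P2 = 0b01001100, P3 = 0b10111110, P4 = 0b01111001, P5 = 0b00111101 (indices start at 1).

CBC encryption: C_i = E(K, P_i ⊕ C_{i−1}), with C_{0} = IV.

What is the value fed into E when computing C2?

C1: P1 ⊕ 0b11110111 = 0b01011011; E(K, 0b01011011) = 0b01111001.
C2: P2 ⊕ 0b01111001 = 0b00110101; E(K, 0b00110101) = 0b00010111.
So the input to E for block 2 is 0b00110101.

0b00110101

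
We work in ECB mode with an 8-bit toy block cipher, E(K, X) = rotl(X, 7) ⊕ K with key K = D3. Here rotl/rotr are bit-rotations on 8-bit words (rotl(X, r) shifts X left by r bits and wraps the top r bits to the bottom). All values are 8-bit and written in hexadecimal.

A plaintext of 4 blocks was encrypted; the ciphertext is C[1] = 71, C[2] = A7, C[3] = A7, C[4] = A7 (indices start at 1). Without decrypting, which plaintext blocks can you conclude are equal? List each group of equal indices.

ECB encrypts each block independently with the same key, so equal ciphertext blocks imply equal plaintext blocks.
C[2] = C[3] = C[4] = A7, so P[2] = P[3] = P[4].

P[2] = P[3] = P[4]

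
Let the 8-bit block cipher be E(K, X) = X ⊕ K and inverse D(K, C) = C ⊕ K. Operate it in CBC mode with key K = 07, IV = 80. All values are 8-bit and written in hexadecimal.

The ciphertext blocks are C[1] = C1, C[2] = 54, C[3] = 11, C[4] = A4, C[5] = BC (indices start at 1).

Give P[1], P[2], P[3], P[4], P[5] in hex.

CBC decryption: P_i = D(K, C_i) ⊕ C_{i−1}, with C_{0} = IV.
P[1]: D(K, C1) = C6; C6 ⊕ 80 = 46.
P[2]: D(K, 54) = 53; 53 ⊕ C1 = 92.
P[3]: D(K, 11) = 16; 16 ⊕ 54 = 42.
P[4]: D(K, A4) = A3; A3 ⊕ 11 = B2.
P[5]: D(K, BC) = BB; BB ⊕ A4 = 1F.

P[1] = 46, P[2] = 92, P[3] = 42, P[4] = B2, P[5] = 1F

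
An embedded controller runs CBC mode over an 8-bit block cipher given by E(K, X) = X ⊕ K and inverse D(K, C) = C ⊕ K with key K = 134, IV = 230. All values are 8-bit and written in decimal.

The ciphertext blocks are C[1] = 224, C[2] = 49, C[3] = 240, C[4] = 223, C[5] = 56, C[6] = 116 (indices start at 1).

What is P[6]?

CBC decryption: P_i = D(K, C_i) ⊕ C_{i−1}, with C_{0} = IV.
P[6]: D(K, 116) = 242; 242 ⊕ 56 = 202.

P[6] = 202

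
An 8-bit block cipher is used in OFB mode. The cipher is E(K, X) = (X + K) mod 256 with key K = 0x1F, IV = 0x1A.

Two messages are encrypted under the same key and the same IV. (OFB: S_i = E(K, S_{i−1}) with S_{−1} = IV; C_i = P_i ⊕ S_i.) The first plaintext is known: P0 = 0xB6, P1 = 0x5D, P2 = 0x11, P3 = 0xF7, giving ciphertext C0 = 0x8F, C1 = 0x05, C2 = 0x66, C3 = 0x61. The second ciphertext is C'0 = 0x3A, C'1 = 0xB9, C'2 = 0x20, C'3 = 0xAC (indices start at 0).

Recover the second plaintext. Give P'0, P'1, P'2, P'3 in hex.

P'0 = 0x03, P'1 = 0xE1, P'2 = 0x57, P'3 = 0x3A

In OFB with a reused IV, both messages share the same keystream S_i, so C_i ⊕ C'_i = P_i ⊕ P'_i and thus P'_i = P_i ⊕ C_i ⊕ C'_i.
P'0: 0xB6 ⊕ 0x8F ⊕ 0x3A = 0x03.
P'1: 0x5D ⊕ 0x05 ⊕ 0xB9 = 0xE1.
P'2: 0x11 ⊕ 0x66 ⊕ 0x20 = 0x57.
P'3: 0xF7 ⊕ 0x61 ⊕ 0xAC = 0x3A.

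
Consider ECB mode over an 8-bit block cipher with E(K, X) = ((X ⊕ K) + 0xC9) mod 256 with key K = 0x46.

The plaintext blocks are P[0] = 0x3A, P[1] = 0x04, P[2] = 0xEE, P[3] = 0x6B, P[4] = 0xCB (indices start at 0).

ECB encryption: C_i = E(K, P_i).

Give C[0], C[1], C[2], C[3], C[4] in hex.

C[0] = 0x45, C[1] = 0x0B, C[2] = 0x71, C[3] = 0xF6, C[4] = 0x56

C[0]: E(K, 0x3A) = 0x45.
C[1]: E(K, 0x04) = 0x0B.
C[2]: E(K, 0xEE) = 0x71.
C[3]: E(K, 0x6B) = 0xF6.
C[4]: E(K, 0xCB) = 0x56.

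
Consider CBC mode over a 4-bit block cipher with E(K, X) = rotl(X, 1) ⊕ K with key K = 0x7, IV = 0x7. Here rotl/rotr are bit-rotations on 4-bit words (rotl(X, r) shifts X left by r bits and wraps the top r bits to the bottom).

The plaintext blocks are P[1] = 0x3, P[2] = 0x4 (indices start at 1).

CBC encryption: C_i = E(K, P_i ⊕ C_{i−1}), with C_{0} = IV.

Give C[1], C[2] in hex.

C[1] = 0xF, C[2] = 0x0

C[1]: P[1] ⊕ 0x7 = 0x4; E(K, 0x4) = 0xF.
C[2]: P[2] ⊕ 0xF = 0xB; E(K, 0xB) = 0x0.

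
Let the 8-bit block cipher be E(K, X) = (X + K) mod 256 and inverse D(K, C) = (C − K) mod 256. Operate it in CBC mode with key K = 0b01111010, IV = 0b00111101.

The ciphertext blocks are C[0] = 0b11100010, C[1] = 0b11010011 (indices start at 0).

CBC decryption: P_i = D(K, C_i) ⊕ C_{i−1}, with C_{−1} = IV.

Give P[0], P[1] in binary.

P[0]: D(K, 0b11100010) = 0b01101000; 0b01101000 ⊕ 0b00111101 = 0b01010101.
P[1]: D(K, 0b11010011) = 0b01011001; 0b01011001 ⊕ 0b11100010 = 0b10111011.

P[0] = 0b01010101, P[1] = 0b10111011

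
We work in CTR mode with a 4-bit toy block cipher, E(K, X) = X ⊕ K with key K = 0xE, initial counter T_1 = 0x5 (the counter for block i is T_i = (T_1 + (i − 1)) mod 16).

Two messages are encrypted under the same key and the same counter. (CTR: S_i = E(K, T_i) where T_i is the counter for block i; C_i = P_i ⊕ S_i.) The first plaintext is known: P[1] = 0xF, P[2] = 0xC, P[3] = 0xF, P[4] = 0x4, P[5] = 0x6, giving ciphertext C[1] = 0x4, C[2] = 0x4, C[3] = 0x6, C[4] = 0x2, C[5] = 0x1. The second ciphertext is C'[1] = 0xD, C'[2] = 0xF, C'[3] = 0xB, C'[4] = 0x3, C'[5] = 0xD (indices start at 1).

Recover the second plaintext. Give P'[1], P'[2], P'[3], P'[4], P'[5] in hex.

In CTR with a reused counter, both messages share the same keystream S_i, so C_i ⊕ C'_i = P_i ⊕ P'_i and thus P'_i = P_i ⊕ C_i ⊕ C'_i.
P'[1]: 0xF ⊕ 0x4 ⊕ 0xD = 0x6.
P'[2]: 0xC ⊕ 0x4 ⊕ 0xF = 0x7.
P'[3]: 0xF ⊕ 0x6 ⊕ 0xB = 0x2.
P'[4]: 0x4 ⊕ 0x2 ⊕ 0x3 = 0x5.
P'[5]: 0x6 ⊕ 0x1 ⊕ 0xD = 0xA.

P'[1] = 0x6, P'[2] = 0x7, P'[3] = 0x2, P'[4] = 0x5, P'[5] = 0xA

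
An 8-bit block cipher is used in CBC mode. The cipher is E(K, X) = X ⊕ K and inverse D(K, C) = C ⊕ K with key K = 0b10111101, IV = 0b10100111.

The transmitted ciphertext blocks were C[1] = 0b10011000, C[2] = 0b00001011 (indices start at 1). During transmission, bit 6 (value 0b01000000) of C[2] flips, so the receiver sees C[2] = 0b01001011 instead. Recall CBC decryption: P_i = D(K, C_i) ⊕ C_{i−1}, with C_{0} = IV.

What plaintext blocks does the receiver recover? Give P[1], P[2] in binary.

P[1] = 0b10000010, P[2] = 0b01101110

Only C[2] changed, to 0b01001011. In CBC, a change in C_i garbles P_i and flips the same bit in P_{i+1}. Decrypting the received ciphertext:
P[1]: D(K, 0b10011000) = 0b00100101; 0b00100101 ⊕ 0b10100111 = 0b10000010.
P[2]: D(K, 0b01001011) = 0b11110110; 0b11110110 ⊕ 0b10011000 = 0b01101110.
Blocks that differ from the original plaintext: P[2].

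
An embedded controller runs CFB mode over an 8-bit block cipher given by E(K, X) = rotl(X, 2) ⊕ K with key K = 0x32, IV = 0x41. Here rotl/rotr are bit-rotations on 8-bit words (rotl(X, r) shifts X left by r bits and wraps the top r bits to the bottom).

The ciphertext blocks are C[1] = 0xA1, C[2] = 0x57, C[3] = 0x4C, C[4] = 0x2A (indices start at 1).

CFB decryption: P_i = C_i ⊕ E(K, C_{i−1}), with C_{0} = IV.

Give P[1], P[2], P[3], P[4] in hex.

P[1]: E(K, 0x41) = 0x37; 0xA1 ⊕ 0x37 = 0x96.
P[2]: E(K, 0xA1) = 0xB4; 0x57 ⊕ 0xB4 = 0xE3.
P[3]: E(K, 0x57) = 0x6F; 0x4C ⊕ 0x6F = 0x23.
P[4]: E(K, 0x4C) = 0x03; 0x2A ⊕ 0x03 = 0x29.

P[1] = 0x96, P[2] = 0xE3, P[3] = 0x23, P[4] = 0x29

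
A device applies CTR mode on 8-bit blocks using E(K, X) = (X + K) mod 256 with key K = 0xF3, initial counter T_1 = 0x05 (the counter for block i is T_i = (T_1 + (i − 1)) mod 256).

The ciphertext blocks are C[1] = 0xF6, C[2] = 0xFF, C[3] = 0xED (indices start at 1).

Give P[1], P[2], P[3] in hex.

P[1] = 0x0E, P[2] = 0x06, P[3] = 0x17

CTR decryption: S_i = E(K, T_i) where T_i is the counter for block i; P_i = C_i ⊕ S_i.
P[1]: T = 0x05, S = E(K, T) = 0xF8; 0xF6 ⊕ 0xF8 = 0x0E.
P[2]: T = 0x06, S = E(K, T) = 0xF9; 0xFF ⊕ 0xF9 = 0x06.
P[3]: T = 0x07, S = E(K, T) = 0xFA; 0xED ⊕ 0xFA = 0x17.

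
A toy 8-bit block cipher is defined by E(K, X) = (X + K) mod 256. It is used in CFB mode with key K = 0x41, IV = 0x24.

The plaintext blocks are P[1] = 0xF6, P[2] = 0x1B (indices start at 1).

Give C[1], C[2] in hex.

C[1] = 0x93, C[2] = 0xCF

CFB encryption: C_i = P_i ⊕ E(K, C_{i−1}), with C_{0} = IV.
C[1]: E(K, 0x24) = 0x65; 0xF6 ⊕ 0x65 = 0x93.
C[2]: E(K, 0x93) = 0xD4; 0x1B ⊕ 0xD4 = 0xCF.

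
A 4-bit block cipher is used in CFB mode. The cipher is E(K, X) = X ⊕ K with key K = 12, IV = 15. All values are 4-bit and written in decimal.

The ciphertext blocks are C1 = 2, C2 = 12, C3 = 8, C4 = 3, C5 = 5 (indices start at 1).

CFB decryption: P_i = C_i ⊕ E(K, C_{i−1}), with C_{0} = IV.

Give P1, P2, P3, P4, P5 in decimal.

P1 = 1, P2 = 2, P3 = 8, P4 = 7, P5 = 10

P1: E(K, 15) = 3; 2 ⊕ 3 = 1.
P2: E(K, 2) = 14; 12 ⊕ 14 = 2.
P3: E(K, 12) = 0; 8 ⊕ 0 = 8.
P4: E(K, 8) = 4; 3 ⊕ 4 = 7.
P5: E(K, 3) = 15; 5 ⊕ 15 = 10.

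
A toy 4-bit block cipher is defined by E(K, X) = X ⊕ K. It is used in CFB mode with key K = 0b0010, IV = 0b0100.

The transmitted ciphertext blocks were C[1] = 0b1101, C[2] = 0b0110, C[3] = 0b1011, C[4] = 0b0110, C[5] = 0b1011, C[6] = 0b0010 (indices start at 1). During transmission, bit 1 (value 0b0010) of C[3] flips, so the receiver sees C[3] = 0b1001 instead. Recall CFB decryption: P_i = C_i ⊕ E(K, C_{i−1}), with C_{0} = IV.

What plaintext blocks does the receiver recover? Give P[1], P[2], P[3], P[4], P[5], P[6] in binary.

P[1] = 0b1011, P[2] = 0b1001, P[3] = 0b1101, P[4] = 0b1101, P[5] = 0b1111, P[6] = 0b1011

Only C[3] changed, to 0b1001. In CFB, a change in C_i flips the same bit in P_i and garbles P_{i+1}. Decrypting the received ciphertext:
P[1]: E(K, 0b0100) = 0b0110; 0b1101 ⊕ 0b0110 = 0b1011.
P[2]: E(K, 0b1101) = 0b1111; 0b0110 ⊕ 0b1111 = 0b1001.
P[3]: E(K, 0b0110) = 0b0100; 0b1001 ⊕ 0b0100 = 0b1101.
P[4]: E(K, 0b1001) = 0b1011; 0b0110 ⊕ 0b1011 = 0b1101.
P[5]: E(K, 0b0110) = 0b0100; 0b1011 ⊕ 0b0100 = 0b1111.
P[6]: E(K, 0b1011) = 0b1001; 0b0010 ⊕ 0b1001 = 0b1011.
Blocks that differ from the original plaintext: P[3], P[4].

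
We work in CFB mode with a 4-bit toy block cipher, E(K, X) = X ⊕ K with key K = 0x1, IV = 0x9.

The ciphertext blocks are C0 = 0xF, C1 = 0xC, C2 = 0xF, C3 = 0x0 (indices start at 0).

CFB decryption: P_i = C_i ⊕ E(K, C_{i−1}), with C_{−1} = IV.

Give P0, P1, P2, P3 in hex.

P0: E(K, 0x9) = 0x8; 0xF ⊕ 0x8 = 0x7.
P1: E(K, 0xF) = 0xE; 0xC ⊕ 0xE = 0x2.
P2: E(K, 0xC) = 0xD; 0xF ⊕ 0xD = 0x2.
P3: E(K, 0xF) = 0xE; 0x0 ⊕ 0xE = 0xE.

P0 = 0x7, P1 = 0x2, P2 = 0x2, P3 = 0xE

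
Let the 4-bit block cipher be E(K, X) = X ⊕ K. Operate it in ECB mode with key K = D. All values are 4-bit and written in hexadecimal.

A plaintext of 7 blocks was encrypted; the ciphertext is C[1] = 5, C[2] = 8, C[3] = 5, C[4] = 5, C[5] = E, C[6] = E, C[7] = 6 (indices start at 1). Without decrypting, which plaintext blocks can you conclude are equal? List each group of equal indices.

ECB encrypts each block independently with the same key, so equal ciphertext blocks imply equal plaintext blocks.
C[1] = C[3] = C[4] = 5, so P[1] = P[3] = P[4].
C[5] = C[6] = E, so P[5] = P[6].

P[1] = P[3] = P[4]; P[5] = P[6]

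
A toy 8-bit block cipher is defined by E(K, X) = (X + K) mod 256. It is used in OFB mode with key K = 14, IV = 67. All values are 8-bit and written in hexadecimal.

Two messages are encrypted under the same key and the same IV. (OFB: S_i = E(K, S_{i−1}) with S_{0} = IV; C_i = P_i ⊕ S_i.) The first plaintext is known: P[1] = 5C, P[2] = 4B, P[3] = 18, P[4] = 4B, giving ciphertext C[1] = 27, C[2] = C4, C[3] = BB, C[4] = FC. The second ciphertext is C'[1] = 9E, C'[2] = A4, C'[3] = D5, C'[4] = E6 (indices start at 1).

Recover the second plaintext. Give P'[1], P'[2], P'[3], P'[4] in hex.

P'[1] = E5, P'[2] = 2B, P'[3] = 76, P'[4] = 51

In OFB with a reused IV, both messages share the same keystream S_i, so C_i ⊕ C'_i = P_i ⊕ P'_i and thus P'_i = P_i ⊕ C_i ⊕ C'_i.
P'[1]: 5C ⊕ 27 ⊕ 9E = E5.
P'[2]: 4B ⊕ C4 ⊕ A4 = 2B.
P'[3]: 18 ⊕ BB ⊕ D5 = 76.
P'[4]: 4B ⊕ FC ⊕ E6 = 51.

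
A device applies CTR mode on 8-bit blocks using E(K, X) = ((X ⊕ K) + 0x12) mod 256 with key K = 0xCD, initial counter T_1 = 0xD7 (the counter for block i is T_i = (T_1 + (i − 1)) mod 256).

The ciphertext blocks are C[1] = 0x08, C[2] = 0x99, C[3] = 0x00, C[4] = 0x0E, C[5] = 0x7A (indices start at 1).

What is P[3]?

CTR decryption: S_i = E(K, T_i) where T_i is the counter for block i; P_i = C_i ⊕ S_i.
P[3]: T = 0xD9, S = E(K, T) = 0x26; 0x00 ⊕ 0x26 = 0x26.

P[3] = 0x26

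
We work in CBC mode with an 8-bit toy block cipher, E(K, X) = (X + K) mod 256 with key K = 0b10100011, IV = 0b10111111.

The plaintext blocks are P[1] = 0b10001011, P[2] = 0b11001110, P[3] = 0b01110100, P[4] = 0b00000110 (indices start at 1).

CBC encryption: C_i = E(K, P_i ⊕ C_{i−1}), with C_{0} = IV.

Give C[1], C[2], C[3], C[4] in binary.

C[1] = 0b11010111, C[2] = 0b10111100, C[3] = 0b01101011, C[4] = 0b00010000

C[1]: P[1] ⊕ 0b10111111 = 0b00110100; E(K, 0b00110100) = 0b11010111.
C[2]: P[2] ⊕ 0b11010111 = 0b00011001; E(K, 0b00011001) = 0b10111100.
C[3]: P[3] ⊕ 0b10111100 = 0b11001000; E(K, 0b11001000) = 0b01101011.
C[4]: P[4] ⊕ 0b01101011 = 0b01101101; E(K, 0b01101101) = 0b00010000.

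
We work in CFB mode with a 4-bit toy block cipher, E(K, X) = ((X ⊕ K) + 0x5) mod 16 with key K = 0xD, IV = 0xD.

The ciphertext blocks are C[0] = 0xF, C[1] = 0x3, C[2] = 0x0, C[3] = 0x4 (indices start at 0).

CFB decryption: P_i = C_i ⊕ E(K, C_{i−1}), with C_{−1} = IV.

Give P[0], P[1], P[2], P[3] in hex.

P[0]: E(K, 0xD) = 0x5; 0xF ⊕ 0x5 = 0xA.
P[1]: E(K, 0xF) = 0x7; 0x3 ⊕ 0x7 = 0x4.
P[2]: E(K, 0x3) = 0x3; 0x0 ⊕ 0x3 = 0x3.
P[3]: E(K, 0x0) = 0x2; 0x4 ⊕ 0x2 = 0x6.

P[0] = 0xA, P[1] = 0x4, P[2] = 0x3, P[3] = 0x6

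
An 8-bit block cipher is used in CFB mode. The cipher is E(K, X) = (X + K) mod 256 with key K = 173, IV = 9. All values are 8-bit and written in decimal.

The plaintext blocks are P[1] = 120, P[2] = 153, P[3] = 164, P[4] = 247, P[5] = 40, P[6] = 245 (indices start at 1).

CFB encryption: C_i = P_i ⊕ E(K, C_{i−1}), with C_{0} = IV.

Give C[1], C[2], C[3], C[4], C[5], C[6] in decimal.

C[1]: E(K, 9) = 182; 120 ⊕ 182 = 206.
C[2]: E(K, 206) = 123; 153 ⊕ 123 = 226.
C[3]: E(K, 226) = 143; 164 ⊕ 143 = 43.
C[4]: E(K, 43) = 216; 247 ⊕ 216 = 47.
C[5]: E(K, 47) = 220; 40 ⊕ 220 = 244.
C[6]: E(K, 244) = 161; 245 ⊕ 161 = 84.

C[1] = 206, C[2] = 226, C[3] = 43, C[4] = 47, C[5] = 244, C[6] = 84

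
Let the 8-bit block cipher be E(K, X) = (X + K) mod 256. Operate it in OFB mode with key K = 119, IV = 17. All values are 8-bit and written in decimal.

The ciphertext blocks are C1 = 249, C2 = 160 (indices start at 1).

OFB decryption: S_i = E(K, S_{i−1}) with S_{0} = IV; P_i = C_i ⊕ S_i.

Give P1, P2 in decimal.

P1 = 113, P2 = 95

P1: S = E(K, 17) = 136; 249 ⊕ 136 = 113.
P2: S = E(K, 136) = 255; 160 ⊕ 255 = 95.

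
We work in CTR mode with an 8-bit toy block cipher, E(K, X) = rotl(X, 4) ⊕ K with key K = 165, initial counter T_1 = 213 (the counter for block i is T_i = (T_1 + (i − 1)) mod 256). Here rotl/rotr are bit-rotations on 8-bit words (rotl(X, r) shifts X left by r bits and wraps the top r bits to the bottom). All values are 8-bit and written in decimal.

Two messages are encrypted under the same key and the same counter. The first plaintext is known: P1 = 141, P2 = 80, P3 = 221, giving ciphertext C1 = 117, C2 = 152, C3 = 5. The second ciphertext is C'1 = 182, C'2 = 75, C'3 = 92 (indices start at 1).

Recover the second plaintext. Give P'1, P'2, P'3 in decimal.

In CTR with a reused counter, both messages share the same keystream S_i, so C_i ⊕ C'_i = P_i ⊕ P'_i and thus P'_i = P_i ⊕ C_i ⊕ C'_i.
P'1: 141 ⊕ 117 ⊕ 182 = 78.
P'2: 80 ⊕ 152 ⊕ 75 = 131.
P'3: 221 ⊕ 5 ⊕ 92 = 132.

P'1 = 78, P'2 = 131, P'3 = 132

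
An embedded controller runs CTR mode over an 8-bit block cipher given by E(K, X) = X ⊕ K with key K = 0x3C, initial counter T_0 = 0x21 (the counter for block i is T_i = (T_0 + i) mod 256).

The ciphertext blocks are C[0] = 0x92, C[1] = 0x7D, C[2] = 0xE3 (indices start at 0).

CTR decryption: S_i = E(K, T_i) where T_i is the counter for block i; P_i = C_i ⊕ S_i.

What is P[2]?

P[2] = 0xFC

P[2]: T = 0x23, S = E(K, T) = 0x1F; 0xE3 ⊕ 0x1F = 0xFC.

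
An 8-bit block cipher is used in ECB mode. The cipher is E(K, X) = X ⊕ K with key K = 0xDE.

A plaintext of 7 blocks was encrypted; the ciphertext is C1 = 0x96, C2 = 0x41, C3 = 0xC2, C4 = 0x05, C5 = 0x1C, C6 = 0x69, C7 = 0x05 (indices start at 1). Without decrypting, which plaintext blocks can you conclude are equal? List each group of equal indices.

ECB encrypts each block independently with the same key, so equal ciphertext blocks imply equal plaintext blocks.
C4 = C7 = 0x05, so P4 = P7.

P4 = P7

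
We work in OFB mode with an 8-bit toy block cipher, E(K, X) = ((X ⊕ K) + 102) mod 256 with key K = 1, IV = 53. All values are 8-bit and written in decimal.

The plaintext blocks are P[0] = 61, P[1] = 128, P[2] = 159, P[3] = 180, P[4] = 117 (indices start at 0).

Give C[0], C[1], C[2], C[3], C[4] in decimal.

C[0] = 167, C[1] = 129, C[2] = 249, C[3] = 121, C[4] = 71

OFB encryption: S_i = E(K, S_{i−1}) with S_{−1} = IV; C_i = P_i ⊕ S_i.
C[0]: S = E(K, 53) = 154; 61 ⊕ 154 = 167.
C[1]: S = E(K, 154) = 1; 128 ⊕ 1 = 129.
C[2]: S = E(K, 1) = 102; 159 ⊕ 102 = 249.
C[3]: S = E(K, 102) = 205; 180 ⊕ 205 = 121.
C[4]: S = E(K, 205) = 50; 117 ⊕ 50 = 71.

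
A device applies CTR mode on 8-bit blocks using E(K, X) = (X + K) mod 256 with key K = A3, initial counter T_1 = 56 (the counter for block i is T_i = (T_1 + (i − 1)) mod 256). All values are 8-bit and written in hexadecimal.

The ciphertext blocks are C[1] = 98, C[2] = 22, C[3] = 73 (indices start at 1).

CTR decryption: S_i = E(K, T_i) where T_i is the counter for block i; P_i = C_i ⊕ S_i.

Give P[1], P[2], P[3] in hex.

P[1] = 61, P[2] = D8, P[3] = 88

P[1]: T = 56, S = E(K, T) = F9; 98 ⊕ F9 = 61.
P[2]: T = 57, S = E(K, T) = FA; 22 ⊕ FA = D8.
P[3]: T = 58, S = E(K, T) = FB; 73 ⊕ FB = 88.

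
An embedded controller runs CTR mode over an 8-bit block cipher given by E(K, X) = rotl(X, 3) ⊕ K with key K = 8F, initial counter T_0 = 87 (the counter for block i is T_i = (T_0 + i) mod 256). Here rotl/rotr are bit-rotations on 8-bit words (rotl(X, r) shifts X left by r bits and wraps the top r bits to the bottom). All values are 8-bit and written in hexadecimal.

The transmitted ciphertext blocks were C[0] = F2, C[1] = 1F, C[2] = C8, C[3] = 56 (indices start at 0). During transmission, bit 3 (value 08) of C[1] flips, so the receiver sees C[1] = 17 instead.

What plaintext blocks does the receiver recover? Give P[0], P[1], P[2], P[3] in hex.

CTR decryption: S_i = E(K, T_i) where T_i is the counter for block i; P_i = C_i ⊕ S_i.
Only C[1] changed, to 17. In CTR, a change in C_i flips the same bit in P_i only; the keystream is unaffected. Decrypting the received ciphertext:
P[0]: T = 87, S = E(K, T) = B3; F2 ⊕ B3 = 41.
P[1]: T = 88, S = E(K, T) = CB; 17 ⊕ CB = DC.
P[2]: T = 89, S = E(K, T) = C3; C8 ⊕ C3 = 0B.
P[3]: T = 8A, S = E(K, T) = DB; 56 ⊕ DB = 8D.
Blocks that differ from the original plaintext: P[1].

P[0] = 41, P[1] = DC, P[2] = 0B, P[3] = 8D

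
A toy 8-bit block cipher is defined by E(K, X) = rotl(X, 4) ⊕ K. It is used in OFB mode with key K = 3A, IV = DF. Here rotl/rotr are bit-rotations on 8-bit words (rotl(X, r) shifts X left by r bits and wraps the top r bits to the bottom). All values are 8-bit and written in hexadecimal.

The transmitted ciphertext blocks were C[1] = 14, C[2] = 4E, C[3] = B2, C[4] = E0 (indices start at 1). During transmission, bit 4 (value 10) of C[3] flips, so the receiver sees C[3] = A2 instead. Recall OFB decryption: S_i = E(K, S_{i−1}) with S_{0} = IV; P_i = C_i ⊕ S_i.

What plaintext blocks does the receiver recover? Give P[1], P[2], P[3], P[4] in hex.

P[1] = D3, P[2] = 08, P[3] = FC, P[4] = 3F

Only C[3] changed, to A2. In OFB, a change in C_i flips the same bit in P_i only; the keystream is unaffected. Decrypting the received ciphertext:
P[1]: S = E(K, DF) = C7; 14 ⊕ C7 = D3.
P[2]: S = E(K, C7) = 46; 4E ⊕ 46 = 08.
P[3]: S = E(K, 46) = 5E; A2 ⊕ 5E = FC.
P[4]: S = E(K, 5E) = DF; E0 ⊕ DF = 3F.
Blocks that differ from the original plaintext: P[3].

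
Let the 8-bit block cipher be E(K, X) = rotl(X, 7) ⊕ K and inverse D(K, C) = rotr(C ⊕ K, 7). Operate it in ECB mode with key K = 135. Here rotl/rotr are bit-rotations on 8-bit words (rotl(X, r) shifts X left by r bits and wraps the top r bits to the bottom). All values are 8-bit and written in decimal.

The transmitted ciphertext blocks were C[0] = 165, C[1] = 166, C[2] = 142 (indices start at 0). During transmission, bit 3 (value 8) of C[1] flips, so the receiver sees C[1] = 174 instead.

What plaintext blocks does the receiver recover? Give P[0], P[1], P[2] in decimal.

P[0] = 68, P[1] = 82, P[2] = 18

ECB decryption: P_i = D(K, C_i).
Only C[1] changed, to 174. In ECB, a change in C_i affects only P_i. Decrypting the received ciphertext:
P[0]: D(K, 165) = 68.
P[1]: D(K, 174) = 82.
P[2]: D(K, 142) = 18.
Blocks that differ from the original plaintext: P[1].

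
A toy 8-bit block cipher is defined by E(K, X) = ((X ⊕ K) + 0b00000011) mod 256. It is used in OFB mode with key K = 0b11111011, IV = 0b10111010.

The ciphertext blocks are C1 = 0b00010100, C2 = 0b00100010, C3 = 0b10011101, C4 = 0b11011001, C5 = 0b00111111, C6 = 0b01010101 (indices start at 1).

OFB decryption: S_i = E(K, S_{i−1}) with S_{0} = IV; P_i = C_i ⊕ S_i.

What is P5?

P1: S = E(K, 0b10111010) = 0b01000100; 0b00010100 ⊕ 0b01000100 = 0b01010000.
P2: S = E(K, 0b01000100) = 0b11000010; 0b00100010 ⊕ 0b11000010 = 0b11100000.
P3: S = E(K, 0b11000010) = 0b00111100; 0b10011101 ⊕ 0b00111100 = 0b10100001.
P4: S = E(K, 0b00111100) = 0b11001010; 0b11011001 ⊕ 0b11001010 = 0b00010011.
P5: S = E(K, 0b11001010) = 0b00110100; 0b00111111 ⊕ 0b00110100 = 0b00001011.

P5 = 0b00001011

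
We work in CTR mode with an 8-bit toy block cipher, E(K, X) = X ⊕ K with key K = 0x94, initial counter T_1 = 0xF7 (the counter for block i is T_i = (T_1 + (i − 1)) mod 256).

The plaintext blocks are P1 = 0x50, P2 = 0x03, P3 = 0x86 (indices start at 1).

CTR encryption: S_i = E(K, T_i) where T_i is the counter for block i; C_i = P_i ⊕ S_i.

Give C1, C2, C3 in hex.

C1 = 0x33, C2 = 0x6F, C3 = 0xEB

C1: T = 0xF7, S = E(K, T) = 0x63; 0x50 ⊕ 0x63 = 0x33.
C2: T = 0xF8, S = E(K, T) = 0x6C; 0x03 ⊕ 0x6C = 0x6F.
C3: T = 0xF9, S = E(K, T) = 0x6D; 0x86 ⊕ 0x6D = 0xEB.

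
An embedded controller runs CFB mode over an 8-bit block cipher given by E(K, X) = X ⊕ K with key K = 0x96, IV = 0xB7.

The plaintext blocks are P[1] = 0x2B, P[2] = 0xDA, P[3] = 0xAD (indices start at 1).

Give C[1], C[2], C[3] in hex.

CFB encryption: C_i = P_i ⊕ E(K, C_{i−1}), with C_{0} = IV.
C[1]: E(K, 0xB7) = 0x21; 0x2B ⊕ 0x21 = 0x0A.
C[2]: E(K, 0x0A) = 0x9C; 0xDA ⊕ 0x9C = 0x46.
C[3]: E(K, 0x46) = 0xD0; 0xAD ⊕ 0xD0 = 0x7D.

C[1] = 0x0A, C[2] = 0x46, C[3] = 0x7D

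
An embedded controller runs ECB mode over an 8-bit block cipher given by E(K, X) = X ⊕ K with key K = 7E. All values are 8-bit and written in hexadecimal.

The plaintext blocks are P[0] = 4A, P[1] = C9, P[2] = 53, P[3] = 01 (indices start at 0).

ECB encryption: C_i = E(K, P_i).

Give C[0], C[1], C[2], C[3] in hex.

C[0] = 34, C[1] = B7, C[2] = 2D, C[3] = 7F

C[0]: E(K, 4A) = 34.
C[1]: E(K, C9) = B7.
C[2]: E(K, 53) = 2D.
C[3]: E(K, 01) = 7F.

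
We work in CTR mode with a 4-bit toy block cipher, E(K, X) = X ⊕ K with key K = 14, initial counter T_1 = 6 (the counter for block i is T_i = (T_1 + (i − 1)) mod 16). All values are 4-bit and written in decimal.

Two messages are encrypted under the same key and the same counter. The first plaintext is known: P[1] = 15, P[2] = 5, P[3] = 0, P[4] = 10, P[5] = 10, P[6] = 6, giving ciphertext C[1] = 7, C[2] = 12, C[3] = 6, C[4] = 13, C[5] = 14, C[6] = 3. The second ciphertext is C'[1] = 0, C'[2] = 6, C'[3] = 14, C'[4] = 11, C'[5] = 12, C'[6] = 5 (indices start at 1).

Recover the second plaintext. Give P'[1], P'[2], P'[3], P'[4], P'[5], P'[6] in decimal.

In CTR with a reused counter, both messages share the same keystream S_i, so C_i ⊕ C'_i = P_i ⊕ P'_i and thus P'_i = P_i ⊕ C_i ⊕ C'_i.
P'[1]: 15 ⊕ 7 ⊕ 0 = 8.
P'[2]: 5 ⊕ 12 ⊕ 6 = 15.
P'[3]: 0 ⊕ 6 ⊕ 14 = 8.
P'[4]: 10 ⊕ 13 ⊕ 11 = 12.
P'[5]: 10 ⊕ 14 ⊕ 12 = 8.
P'[6]: 6 ⊕ 3 ⊕ 5 = 0.

P'[1] = 8, P'[2] = 15, P'[3] = 8, P'[4] = 12, P'[5] = 8, P'[6] = 0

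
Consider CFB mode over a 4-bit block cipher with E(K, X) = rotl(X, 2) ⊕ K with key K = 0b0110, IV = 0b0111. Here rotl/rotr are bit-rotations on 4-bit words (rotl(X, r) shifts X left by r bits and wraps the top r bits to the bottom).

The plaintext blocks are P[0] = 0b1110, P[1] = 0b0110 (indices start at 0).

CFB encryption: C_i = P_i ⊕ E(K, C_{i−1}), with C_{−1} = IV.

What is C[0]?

C[0]: E(K, 0b0111) = 0b1011; 0b1110 ⊕ 0b1011 = 0b0101.

C[0] = 0b0101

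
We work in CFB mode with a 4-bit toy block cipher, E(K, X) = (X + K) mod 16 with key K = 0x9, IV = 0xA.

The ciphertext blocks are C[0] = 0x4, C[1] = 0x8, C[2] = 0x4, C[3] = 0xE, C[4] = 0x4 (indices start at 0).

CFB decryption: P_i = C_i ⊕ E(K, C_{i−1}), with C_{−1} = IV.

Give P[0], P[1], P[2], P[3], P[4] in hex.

P[0]: E(K, 0xA) = 0x3; 0x4 ⊕ 0x3 = 0x7.
P[1]: E(K, 0x4) = 0xD; 0x8 ⊕ 0xD = 0x5.
P[2]: E(K, 0x8) = 0x1; 0x4 ⊕ 0x1 = 0x5.
P[3]: E(K, 0x4) = 0xD; 0xE ⊕ 0xD = 0x3.
P[4]: E(K, 0xE) = 0x7; 0x4 ⊕ 0x7 = 0x3.

P[0] = 0x7, P[1] = 0x5, P[2] = 0x5, P[3] = 0x3, P[4] = 0x3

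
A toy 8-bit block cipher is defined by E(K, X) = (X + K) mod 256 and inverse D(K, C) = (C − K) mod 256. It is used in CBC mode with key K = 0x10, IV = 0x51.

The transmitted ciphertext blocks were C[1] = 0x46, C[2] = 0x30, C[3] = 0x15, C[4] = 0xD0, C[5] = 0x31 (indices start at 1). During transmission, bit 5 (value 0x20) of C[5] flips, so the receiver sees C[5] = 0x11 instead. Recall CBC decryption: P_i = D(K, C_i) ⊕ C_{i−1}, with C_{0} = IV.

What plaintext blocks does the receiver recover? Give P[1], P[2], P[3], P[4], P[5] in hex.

P[1] = 0x67, P[2] = 0x66, P[3] = 0x35, P[4] = 0xD5, P[5] = 0xD1

Only C[5] changed, to 0x11. In CBC, a change in C_i garbles P_i and flips the same bit in P_{i+1}. Decrypting the received ciphertext:
P[1]: D(K, 0x46) = 0x36; 0x36 ⊕ 0x51 = 0x67.
P[2]: D(K, 0x30) = 0x20; 0x20 ⊕ 0x46 = 0x66.
P[3]: D(K, 0x15) = 0x05; 0x05 ⊕ 0x30 = 0x35.
P[4]: D(K, 0xD0) = 0xC0; 0xC0 ⊕ 0x15 = 0xD5.
P[5]: D(K, 0x11) = 0x01; 0x01 ⊕ 0xD0 = 0xD1.
Blocks that differ from the original plaintext: P[5].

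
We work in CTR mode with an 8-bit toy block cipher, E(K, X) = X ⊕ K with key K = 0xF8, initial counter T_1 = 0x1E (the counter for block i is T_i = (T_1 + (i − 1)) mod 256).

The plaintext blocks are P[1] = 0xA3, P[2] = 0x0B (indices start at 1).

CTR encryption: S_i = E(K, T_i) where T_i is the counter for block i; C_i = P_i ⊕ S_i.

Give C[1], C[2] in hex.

C[1]: T = 0x1E, S = E(K, T) = 0xE6; 0xA3 ⊕ 0xE6 = 0x45.
C[2]: T = 0x1F, S = E(K, T) = 0xE7; 0x0B ⊕ 0xE7 = 0xEC.

C[1] = 0x45, C[2] = 0xEC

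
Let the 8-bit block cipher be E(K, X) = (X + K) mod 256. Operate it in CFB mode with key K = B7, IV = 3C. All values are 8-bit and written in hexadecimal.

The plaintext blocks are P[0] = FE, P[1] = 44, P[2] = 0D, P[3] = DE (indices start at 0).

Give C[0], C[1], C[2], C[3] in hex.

CFB encryption: C_i = P_i ⊕ E(K, C_{i−1}), with C_{−1} = IV.
C[0]: E(K, 3C) = F3; FE ⊕ F3 = 0D.
C[1]: E(K, 0D) = C4; 44 ⊕ C4 = 80.
C[2]: E(K, 80) = 37; 0D ⊕ 37 = 3A.
C[3]: E(K, 3A) = F1; DE ⊕ F1 = 2F.

C[0] = 0D, C[1] = 80, C[2] = 3A, C[3] = 2F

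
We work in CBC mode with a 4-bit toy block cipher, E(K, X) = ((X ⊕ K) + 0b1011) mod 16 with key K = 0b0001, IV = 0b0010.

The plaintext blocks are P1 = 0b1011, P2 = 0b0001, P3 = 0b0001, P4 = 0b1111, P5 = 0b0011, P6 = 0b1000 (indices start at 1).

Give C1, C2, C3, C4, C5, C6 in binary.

C1 = 0b0011, C2 = 0b1110, C3 = 0b1001, C4 = 0b0010, C5 = 0b1011, C6 = 0b1101

CBC encryption: C_i = E(K, P_i ⊕ C_{i−1}), with C_{0} = IV.
C1: P1 ⊕ 0b0010 = 0b1001; E(K, 0b1001) = 0b0011.
C2: P2 ⊕ 0b0011 = 0b0010; E(K, 0b0010) = 0b1110.
C3: P3 ⊕ 0b1110 = 0b1111; E(K, 0b1111) = 0b1001.
C4: P4 ⊕ 0b1001 = 0b0110; E(K, 0b0110) = 0b0010.
C5: P5 ⊕ 0b0010 = 0b0001; E(K, 0b0001) = 0b1011.
C6: P6 ⊕ 0b1011 = 0b0011; E(K, 0b0011) = 0b1101.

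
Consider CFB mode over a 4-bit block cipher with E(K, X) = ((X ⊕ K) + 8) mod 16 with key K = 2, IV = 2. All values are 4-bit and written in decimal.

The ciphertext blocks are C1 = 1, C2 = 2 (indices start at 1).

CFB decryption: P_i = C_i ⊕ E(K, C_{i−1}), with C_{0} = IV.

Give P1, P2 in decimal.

P1: E(K, 2) = 8; 1 ⊕ 8 = 9.
P2: E(K, 1) = 11; 2 ⊕ 11 = 9.

P1 = 9, P2 = 9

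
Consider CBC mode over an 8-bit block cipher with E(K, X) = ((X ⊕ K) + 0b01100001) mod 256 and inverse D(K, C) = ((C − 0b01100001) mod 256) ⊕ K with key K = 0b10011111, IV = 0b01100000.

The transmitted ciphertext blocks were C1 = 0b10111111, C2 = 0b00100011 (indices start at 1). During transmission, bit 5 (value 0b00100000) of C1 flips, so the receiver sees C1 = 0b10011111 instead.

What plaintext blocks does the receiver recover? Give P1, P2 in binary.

CBC decryption: P_i = D(K, C_i) ⊕ C_{i−1}, with C_{0} = IV.
Only C1 changed, to 0b10011111. In CBC, a change in C_i garbles P_i and flips the same bit in P_{i+1}. Decrypting the received ciphertext:
P1: D(K, 0b10011111) = 0b10100001; 0b10100001 ⊕ 0b01100000 = 0b11000001.
P2: D(K, 0b00100011) = 0b01011101; 0b01011101 ⊕ 0b10011111 = 0b11000010.
Blocks that differ from the original plaintext: P1, P2.

P1 = 0b11000001, P2 = 0b11000010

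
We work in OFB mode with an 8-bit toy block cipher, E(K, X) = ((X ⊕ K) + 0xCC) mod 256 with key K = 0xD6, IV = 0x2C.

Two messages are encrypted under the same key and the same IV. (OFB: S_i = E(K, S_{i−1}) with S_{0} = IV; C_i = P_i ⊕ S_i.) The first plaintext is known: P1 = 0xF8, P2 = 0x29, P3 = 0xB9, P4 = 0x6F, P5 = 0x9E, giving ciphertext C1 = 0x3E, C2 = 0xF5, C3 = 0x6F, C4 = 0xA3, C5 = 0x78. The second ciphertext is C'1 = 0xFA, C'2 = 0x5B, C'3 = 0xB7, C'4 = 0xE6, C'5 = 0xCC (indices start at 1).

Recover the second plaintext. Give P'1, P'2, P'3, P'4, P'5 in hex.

In OFB with a reused IV, both messages share the same keystream S_i, so C_i ⊕ C'_i = P_i ⊕ P'_i and thus P'_i = P_i ⊕ C_i ⊕ C'_i.
P'1: 0xF8 ⊕ 0x3E ⊕ 0xFA = 0x3C.
P'2: 0x29 ⊕ 0xF5 ⊕ 0x5B = 0x87.
P'3: 0xB9 ⊕ 0x6F ⊕ 0xB7 = 0x61.
P'4: 0x6F ⊕ 0xA3 ⊕ 0xE6 = 0x2A.
P'5: 0x9E ⊕ 0x78 ⊕ 0xCC = 0x2A.

P'1 = 0x3C, P'2 = 0x87, P'3 = 0x61, P'4 = 0x2A, P'5 = 0x2A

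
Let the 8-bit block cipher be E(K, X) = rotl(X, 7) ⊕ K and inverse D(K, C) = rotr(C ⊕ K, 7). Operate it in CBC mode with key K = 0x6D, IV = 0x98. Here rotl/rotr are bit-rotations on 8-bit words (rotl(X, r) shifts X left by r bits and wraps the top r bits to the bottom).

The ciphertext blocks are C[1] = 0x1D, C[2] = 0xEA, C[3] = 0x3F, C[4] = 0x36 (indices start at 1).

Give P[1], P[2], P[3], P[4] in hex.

P[1] = 0x78, P[2] = 0x12, P[3] = 0x4E, P[4] = 0x89

CBC decryption: P_i = D(K, C_i) ⊕ C_{i−1}, with C_{0} = IV.
P[1]: D(K, 0x1D) = 0xE0; 0xE0 ⊕ 0x98 = 0x78.
P[2]: D(K, 0xEA) = 0x0F; 0x0F ⊕ 0x1D = 0x12.
P[3]: D(K, 0x3F) = 0xA4; 0xA4 ⊕ 0xEA = 0x4E.
P[4]: D(K, 0x36) = 0xB6; 0xB6 ⊕ 0x3F = 0x89.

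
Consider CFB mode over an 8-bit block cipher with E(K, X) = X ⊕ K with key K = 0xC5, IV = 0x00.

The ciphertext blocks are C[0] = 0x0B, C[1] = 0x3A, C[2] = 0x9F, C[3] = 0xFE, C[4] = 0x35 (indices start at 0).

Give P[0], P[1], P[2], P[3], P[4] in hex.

P[0] = 0xCE, P[1] = 0xF4, P[2] = 0x60, P[3] = 0xA4, P[4] = 0x0E

CFB decryption: P_i = C_i ⊕ E(K, C_{i−1}), with C_{−1} = IV.
P[0]: E(K, 0x00) = 0xC5; 0x0B ⊕ 0xC5 = 0xCE.
P[1]: E(K, 0x0B) = 0xCE; 0x3A ⊕ 0xCE = 0xF4.
P[2]: E(K, 0x3A) = 0xFF; 0x9F ⊕ 0xFF = 0x60.
P[3]: E(K, 0x9F) = 0x5A; 0xFE ⊕ 0x5A = 0xA4.
P[4]: E(K, 0xFE) = 0x3B; 0x35 ⊕ 0x3B = 0x0E.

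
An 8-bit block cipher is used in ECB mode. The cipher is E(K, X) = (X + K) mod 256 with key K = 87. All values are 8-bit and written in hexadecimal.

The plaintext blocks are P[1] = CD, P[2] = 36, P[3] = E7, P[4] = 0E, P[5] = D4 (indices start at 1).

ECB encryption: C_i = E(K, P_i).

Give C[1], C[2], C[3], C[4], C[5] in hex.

C[1] = 54, C[2] = BD, C[3] = 6E, C[4] = 95, C[5] = 5B

C[1]: E(K, CD) = 54.
C[2]: E(K, 36) = BD.
C[3]: E(K, E7) = 6E.
C[4]: E(K, 0E) = 95.
C[5]: E(K, D4) = 5B.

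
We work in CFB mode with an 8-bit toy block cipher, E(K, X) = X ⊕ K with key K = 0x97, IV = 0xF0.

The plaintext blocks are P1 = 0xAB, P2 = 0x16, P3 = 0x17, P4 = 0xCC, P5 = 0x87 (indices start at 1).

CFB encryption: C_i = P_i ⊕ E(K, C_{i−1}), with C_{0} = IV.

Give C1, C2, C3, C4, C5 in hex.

C1 = 0xCC, C2 = 0x4D, C3 = 0xCD, C4 = 0x96, C5 = 0x86

C1: E(K, 0xF0) = 0x67; 0xAB ⊕ 0x67 = 0xCC.
C2: E(K, 0xCC) = 0x5B; 0x16 ⊕ 0x5B = 0x4D.
C3: E(K, 0x4D) = 0xDA; 0x17 ⊕ 0xDA = 0xCD.
C4: E(K, 0xCD) = 0x5A; 0xCC ⊕ 0x5A = 0x96.
C5: E(K, 0x96) = 0x01; 0x87 ⊕ 0x01 = 0x86.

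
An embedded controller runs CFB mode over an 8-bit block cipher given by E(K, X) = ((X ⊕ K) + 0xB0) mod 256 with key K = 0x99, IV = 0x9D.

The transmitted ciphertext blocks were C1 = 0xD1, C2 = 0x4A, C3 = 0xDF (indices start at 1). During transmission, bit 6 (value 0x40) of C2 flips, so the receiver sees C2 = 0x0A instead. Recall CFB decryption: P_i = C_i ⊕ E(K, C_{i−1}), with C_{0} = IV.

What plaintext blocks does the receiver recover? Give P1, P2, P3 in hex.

P1 = 0x65, P2 = 0xF2, P3 = 0x9C

Only C2 changed, to 0x0A. In CFB, a change in C_i flips the same bit in P_i and garbles P_{i+1}. Decrypting the received ciphertext:
P1: E(K, 0x9D) = 0xB4; 0xD1 ⊕ 0xB4 = 0x65.
P2: E(K, 0xD1) = 0xF8; 0x0A ⊕ 0xF8 = 0xF2.
P3: E(K, 0x0A) = 0x43; 0xDF ⊕ 0x43 = 0x9C.
Blocks that differ from the original plaintext: P2, P3.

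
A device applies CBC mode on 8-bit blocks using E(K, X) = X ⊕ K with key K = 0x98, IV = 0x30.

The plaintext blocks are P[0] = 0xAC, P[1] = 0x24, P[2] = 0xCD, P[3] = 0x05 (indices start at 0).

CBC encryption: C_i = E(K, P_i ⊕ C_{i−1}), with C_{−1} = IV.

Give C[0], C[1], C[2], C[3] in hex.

C[0]: P[0] ⊕ 0x30 = 0x9C; E(K, 0x9C) = 0x04.
C[1]: P[1] ⊕ 0x04 = 0x20; E(K, 0x20) = 0xB8.
C[2]: P[2] ⊕ 0xB8 = 0x75; E(K, 0x75) = 0xED.
C[3]: P[3] ⊕ 0xED = 0xE8; E(K, 0xE8) = 0x70.

C[0] = 0x04, C[1] = 0xB8, C[2] = 0xED, C[3] = 0x70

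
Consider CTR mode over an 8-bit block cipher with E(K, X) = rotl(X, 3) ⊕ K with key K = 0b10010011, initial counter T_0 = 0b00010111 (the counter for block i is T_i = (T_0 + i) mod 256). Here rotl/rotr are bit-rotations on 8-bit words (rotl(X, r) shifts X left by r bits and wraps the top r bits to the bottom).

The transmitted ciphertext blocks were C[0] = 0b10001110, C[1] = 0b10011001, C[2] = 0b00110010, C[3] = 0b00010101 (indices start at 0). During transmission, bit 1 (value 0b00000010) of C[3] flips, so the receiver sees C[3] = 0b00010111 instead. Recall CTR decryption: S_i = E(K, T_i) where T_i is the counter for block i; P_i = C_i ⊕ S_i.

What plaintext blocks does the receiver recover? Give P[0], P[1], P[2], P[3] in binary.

Only C[3] changed, to 0b00010111. In CTR, a change in C_i flips the same bit in P_i only; the keystream is unaffected. Decrypting the received ciphertext:
P[0]: T = 0b00010111, S = E(K, T) = 0b00101011; 0b10001110 ⊕ 0b00101011 = 0b10100101.
P[1]: T = 0b00011000, S = E(K, T) = 0b01010011; 0b10011001 ⊕ 0b01010011 = 0b11001010.
P[2]: T = 0b00011001, S = E(K, T) = 0b01011011; 0b00110010 ⊕ 0b01011011 = 0b01101001.
P[3]: T = 0b00011010, S = E(K, T) = 0b01000011; 0b00010111 ⊕ 0b01000011 = 0b01010100.
Blocks that differ from the original plaintext: P[3].

P[0] = 0b10100101, P[1] = 0b11001010, P[2] = 0b01101001, P[3] = 0b01010100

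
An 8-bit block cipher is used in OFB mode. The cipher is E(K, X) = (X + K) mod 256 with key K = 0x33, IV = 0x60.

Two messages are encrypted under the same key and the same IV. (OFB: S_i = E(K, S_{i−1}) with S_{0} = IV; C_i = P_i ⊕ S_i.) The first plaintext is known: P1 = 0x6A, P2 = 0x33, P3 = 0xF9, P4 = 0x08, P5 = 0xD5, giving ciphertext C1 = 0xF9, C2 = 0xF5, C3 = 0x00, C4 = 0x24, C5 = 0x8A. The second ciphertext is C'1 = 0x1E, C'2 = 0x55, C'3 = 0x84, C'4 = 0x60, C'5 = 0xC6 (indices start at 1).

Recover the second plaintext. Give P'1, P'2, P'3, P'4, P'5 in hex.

P'1 = 0x8D, P'2 = 0x93, P'3 = 0x7D, P'4 = 0x4C, P'5 = 0x99

In OFB with a reused IV, both messages share the same keystream S_i, so C_i ⊕ C'_i = P_i ⊕ P'_i and thus P'_i = P_i ⊕ C_i ⊕ C'_i.
P'1: 0x6A ⊕ 0xF9 ⊕ 0x1E = 0x8D.
P'2: 0x33 ⊕ 0xF5 ⊕ 0x55 = 0x93.
P'3: 0xF9 ⊕ 0x00 ⊕ 0x84 = 0x7D.
P'4: 0x08 ⊕ 0x24 ⊕ 0x60 = 0x4C.
P'5: 0xD5 ⊕ 0x8A ⊕ 0xC6 = 0x99.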